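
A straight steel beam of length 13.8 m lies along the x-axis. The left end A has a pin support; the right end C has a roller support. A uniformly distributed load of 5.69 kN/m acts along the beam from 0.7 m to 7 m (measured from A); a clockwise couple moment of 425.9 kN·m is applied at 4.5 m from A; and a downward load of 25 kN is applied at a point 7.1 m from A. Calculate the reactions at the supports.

Resultant of the distributed load: 5.69 × 6.3 = 35.847 kN at 3.85 m from A.
Moments about A: C_y·13.8 − (5.69·6.3)·3.85 − 425.9 − 25·7.1 = 0 → C_y = 741.41095/13.8 = 53.7254 ≈ 53.73 kN.
ΣF_y = 0: A_y + 53.7254 − 5.69·6.3 − 25 = 0 → A_y = 7.122 kN.
ΣF_x = 0: no horizontal applied forces, so A_x = 0.

A_x = 0, A_y = 7.122 kN, C_y = 53.73 kN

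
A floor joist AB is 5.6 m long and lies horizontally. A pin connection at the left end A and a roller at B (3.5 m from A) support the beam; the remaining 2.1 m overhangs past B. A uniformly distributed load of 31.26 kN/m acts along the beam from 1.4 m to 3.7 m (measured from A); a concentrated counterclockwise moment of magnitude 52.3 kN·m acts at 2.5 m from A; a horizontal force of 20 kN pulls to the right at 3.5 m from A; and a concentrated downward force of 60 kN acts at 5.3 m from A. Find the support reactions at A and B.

A_x = -20.00 kN, A_y = 3.601 kN, B_y = 128.3 kN

Resultant of the distributed load: 31.26 × 2.3 = 71.898 kN at 2.55 m from A.
Taking moments about A: B_y·3.5 − (31.26·2.3)·2.55 + 52.3 − 60·5.3 = 0 → B_y = 449.0399/3.5 = 128.297 ≈ 128.3 kN.
ΣF_y = 0: A_y + 128.297 − 31.26·2.3 − 60 = 0 → A_y = 3.601 kN.
ΣF_x = 0: A_x + 20 = 0 → A_x = -20.00 kN.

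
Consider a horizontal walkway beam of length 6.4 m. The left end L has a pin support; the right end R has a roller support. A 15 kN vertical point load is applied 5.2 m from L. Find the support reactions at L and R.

ΣM about L: R_y·6.4 − 15·5.2 = 0 → R_y = 78/6.4 = 12.1875 ≈ 12.19 kN.
ΣF_y = 0: L_y + 12.1875 − 15 = 0 → L_y = 2.812 kN.
ΣF_x = 0: no horizontal applied forces, so L_x = 0.

L_x = 0, L_y = 2.812 kN, R_y = 12.19 kN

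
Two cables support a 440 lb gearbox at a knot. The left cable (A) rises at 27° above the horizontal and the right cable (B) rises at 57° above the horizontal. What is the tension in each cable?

T_A = 241.0 lb, T_B = 394.2 lb

ΣF_x = 0: −T_A·cos27° + T_B·cos57° = 0 → T_B = 1.63596·T_A.
ΣF_y = 0: T_A·sin27° + T_B·sin57° = 440.
Substitute: T_A·(0.45399 + 1.63596·0.838671) = 440 → T_A = 240.961 ≈ 241.0 lb.
Then T_B = 1.63596 × 240.961 = 394.2 lb.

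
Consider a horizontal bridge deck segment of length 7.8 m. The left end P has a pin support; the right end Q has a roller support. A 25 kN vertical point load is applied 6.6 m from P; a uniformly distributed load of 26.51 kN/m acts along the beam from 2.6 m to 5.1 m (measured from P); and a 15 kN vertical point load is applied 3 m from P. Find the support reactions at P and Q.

Resultant of the distributed load: 26.51 × 2.5 = 66.275 kN at 3.85 m from P.
Taking moments about P: Q_y·7.8 − 25·6.6 − (26.51·2.5)·3.85 − 15·3 = 0 → Q_y = 465.15875/7.8 = 59.6357 ≈ 59.64 kN.
ΣF_y = 0: P_y + 59.6357 − 25 − 26.51·2.5 − 15 = 0 → P_y = 46.64 kN.
ΣF_x = 0: no horizontal applied forces, so P_x = 0.

P_x = 0, P_y = 46.64 kN, Q_y = 59.64 kN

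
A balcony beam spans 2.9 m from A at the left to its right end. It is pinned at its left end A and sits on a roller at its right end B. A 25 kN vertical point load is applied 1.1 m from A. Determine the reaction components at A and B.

Taking moments about A: B_y·2.9 − 25·1.1 = 0 → B_y = 27.5/2.9 = 9.48276 ≈ 9.483 kN.
ΣF_y = 0: A_y + 9.48276 − 25 = 0 → A_y = 15.52 kN.
ΣF_x = 0: no horizontal applied forces, so A_x = 0.

A_x = 0, A_y = 15.52 kN, B_y = 9.483 kN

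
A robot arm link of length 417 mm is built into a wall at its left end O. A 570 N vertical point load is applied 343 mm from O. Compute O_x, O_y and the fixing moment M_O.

ΣF_x = 0: O_x = 0.
ΣF_y = 0: O_y − 570 = 0 → O_y = 570.0 N.
ΣM about O: M_O − 570·343 = 0 → M_O = 195500 N·mm.

O_x = 0, O_y = 570.0 N, M_O = 195500 N·mm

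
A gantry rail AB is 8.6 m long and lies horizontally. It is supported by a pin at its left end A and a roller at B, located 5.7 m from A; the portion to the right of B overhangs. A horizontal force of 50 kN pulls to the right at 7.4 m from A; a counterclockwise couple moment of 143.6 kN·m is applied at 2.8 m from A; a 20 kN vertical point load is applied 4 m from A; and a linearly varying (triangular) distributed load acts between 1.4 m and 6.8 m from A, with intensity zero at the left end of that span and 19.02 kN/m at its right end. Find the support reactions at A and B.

Resultant of the triangular load: ½ × 19.02 × 5.4 = 51.354 kN, acting at 5 m from A (one-third of the span from the peak).
ΣM about A: B_y·5.7 + 143.6 − 20·4 − (½·19.02·5.4)·5 = 0 → B_y = 193.17/5.7 = 33.8895 ≈ 33.89 kN.
ΣF_y = 0: A_y + 33.8895 − 20 − ½·19.02·5.4 = 0 → A_y = 37.46 kN.
ΣF_x = 0: A_x + 50 = 0 → A_x = -50.00 kN.

A_x = -50.00 kN, A_y = 37.46 kN, B_y = 33.89 kN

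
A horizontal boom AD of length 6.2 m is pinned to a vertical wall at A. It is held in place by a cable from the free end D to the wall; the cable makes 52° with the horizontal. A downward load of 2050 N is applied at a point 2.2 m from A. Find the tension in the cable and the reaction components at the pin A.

T = 923.1 N, A_x = 568.3 N, A_y = 1323 N

ΣM about A: T·sin52°·6.2 − 2050·2.2 = 0 → T = 4510/(6.2·0.788011) = 923.108 ≈ 923.1 N.
ΣF_x = 0: A_x − T·cos52° = 0 → A_x = 923.108 × 0.615661 = 568.3 N.
ΣF_y = 0: A_y + T·sin52° − 2050 = 0 → A_y = 2050 − 923.108 × 0.788011 = 1323 N.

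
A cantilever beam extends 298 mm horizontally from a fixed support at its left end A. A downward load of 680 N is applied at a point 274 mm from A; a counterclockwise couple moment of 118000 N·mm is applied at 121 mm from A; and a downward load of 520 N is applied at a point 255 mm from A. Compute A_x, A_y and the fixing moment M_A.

A_x = 0, A_y = 1200 N, M_A = 200900 N·mm

ΣF_x = 0: A_x = 0.
ΣF_y = 0: A_y − 680 − 520 = 0 → A_y = 1200 N.
ΣM about A: M_A − 680·274 + 118000 − 520·255 = 0 → M_A = 200900 N·mm.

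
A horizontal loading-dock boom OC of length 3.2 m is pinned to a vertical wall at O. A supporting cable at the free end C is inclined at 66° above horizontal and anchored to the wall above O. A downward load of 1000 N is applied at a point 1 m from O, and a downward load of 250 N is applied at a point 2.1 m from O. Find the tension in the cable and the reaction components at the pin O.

ΣM about O: T·sin66°·3.2 − 1000·1 − 250·2.1 = 0 → T = 1525/(3.2·0.913545) = 521.663 ≈ 521.7 N.
ΣF_x = 0: O_x − T·cos66° = 0 → O_x = 521.663 × 0.406737 = 212.2 N.
ΣF_y = 0: O_y + T·sin66° − 1000 − 250 = 0 → O_y = 1250 − 521.663 × 0.913545 = 773.4 N.

T = 521.7 N, O_x = 212.2 N, O_y = 773.4 N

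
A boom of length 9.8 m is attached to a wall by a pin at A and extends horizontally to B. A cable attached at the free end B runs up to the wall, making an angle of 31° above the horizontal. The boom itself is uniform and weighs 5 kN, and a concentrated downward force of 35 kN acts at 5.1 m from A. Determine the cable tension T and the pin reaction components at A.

ΣM about A: T·sin31°·9.8 − 5·4.9 − 35·5.1 = 0 → T = 203/(9.8·0.515038) = 40.2189 ≈ 40.22 kN.
ΣF_x = 0: A_x − T·cos31° = 0 → A_x = 40.2189 × 0.857167 = 34.47 kN.
ΣF_y = 0: A_y + T·sin31° − 5 − 35 = 0 → A_y = 40 − 40.2189 × 0.515038 = 19.29 kN.

T = 40.22 kN, A_x = 34.47 kN, A_y = 19.29 kN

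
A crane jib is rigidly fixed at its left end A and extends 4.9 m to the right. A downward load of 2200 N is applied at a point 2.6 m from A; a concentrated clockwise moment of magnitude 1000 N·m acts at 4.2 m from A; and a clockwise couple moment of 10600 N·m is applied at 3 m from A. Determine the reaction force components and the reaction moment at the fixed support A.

A_x = 0, A_y = 2200 N, M_A = 17320 N·m

ΣF_x = 0: A_x = 0.
ΣF_y = 0: A_y − 2200 = 0 → A_y = 2200 N.
ΣM about A: M_A − 2200·2.6 − 1000 − 10600 = 0 → M_A = 17320 N·m.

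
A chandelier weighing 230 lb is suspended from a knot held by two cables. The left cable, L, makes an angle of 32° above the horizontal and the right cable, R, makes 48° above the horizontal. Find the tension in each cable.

ΣF_x = 0: −T_L·cos32° + T_R·cos48° = 0 → T_R = 1.26739·T_L.
ΣF_y = 0: T_L·sin32° + T_R·sin48° = 230.
Substitute: T_L·(0.529919 + 1.26739·0.743145) = 230 → T_L = 156.274 ≈ 156.3 lb.
Then T_R = 1.26739 × 156.274 = 198.1 lb.

T_L = 156.3 lb, T_R = 198.1 lb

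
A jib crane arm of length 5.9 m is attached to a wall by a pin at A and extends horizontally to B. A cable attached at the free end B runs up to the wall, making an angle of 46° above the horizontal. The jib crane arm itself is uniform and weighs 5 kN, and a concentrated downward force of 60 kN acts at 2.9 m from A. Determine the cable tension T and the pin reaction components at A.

T = 44.47 kN, A_x = 30.89 kN, A_y = 33.01 kN

ΣM about A: T·sin46°·5.9 − 5·2.95 − 60·2.9 = 0 → T = 188.75/(5.9·0.71934) = 44.4734 ≈ 44.47 kN.
ΣF_x = 0: A_x − T·cos46° = 0 → A_x = 44.4734 × 0.694658 = 30.89 kN.
ΣF_y = 0: A_y + T·sin46° − 5 − 60 = 0 → A_y = 65 − 44.4734 × 0.71934 = 33.01 kN.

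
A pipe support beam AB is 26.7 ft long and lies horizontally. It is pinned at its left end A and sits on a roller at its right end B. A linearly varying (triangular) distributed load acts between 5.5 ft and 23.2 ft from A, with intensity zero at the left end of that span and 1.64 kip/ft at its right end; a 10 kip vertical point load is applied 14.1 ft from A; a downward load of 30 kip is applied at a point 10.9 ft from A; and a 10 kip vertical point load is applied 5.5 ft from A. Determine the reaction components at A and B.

A_x = 0, A_y = 35.52 kip, B_y = 28.99 kip

Resultant of the triangular load: ½ × 1.64 × 17.7 = 14.514 kip, acting at 17.3 ft from A (one-third of the span from the peak).
Taking moments about A: B_y·26.7 − (½·1.64·17.7)·17.3 − 10·14.1 − 30·10.9 − 10·5.5 = 0 → B_y = 774.0922/26.7 = 28.9922 ≈ 28.99 kip.
ΣF_y = 0: A_y + 28.9922 − ½·1.64·17.7 − 10 − 30 − 10 = 0 → A_y = 35.52 kip.
ΣF_x = 0: no horizontal applied forces, so A_x = 0.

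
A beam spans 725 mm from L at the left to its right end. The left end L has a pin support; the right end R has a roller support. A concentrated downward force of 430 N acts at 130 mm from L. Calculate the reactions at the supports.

L_x = 0, L_y = 352.9 N, R_y = 77.10 N

Taking moments about L: R_y·725 − 430·130 = 0 → R_y = 55900/725 = 77.1034 ≈ 77.10 N.
ΣF_y = 0: L_y + 77.1034 − 430 = 0 → L_y = 352.9 N.
ΣF_x = 0: no horizontal applied forces, so L_x = 0.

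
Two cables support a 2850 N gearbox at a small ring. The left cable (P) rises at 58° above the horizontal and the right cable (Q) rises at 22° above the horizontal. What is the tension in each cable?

ΣF_x = 0: −T_P·cos58° + T_Q·cos22° = 0 → T_Q = 0.571536·T_P.
ΣF_y = 0: T_P·sin58° + T_Q·sin22° = 2850.
Substitute: T_P·(0.848048 + 0.571536·0.374607) = 2850 → T_P = 2683.24 ≈ 2683 N.
Then T_Q = 0.571536 × 2683.24 = 1534 N.

T_P = 2683 N, T_Q = 1534 N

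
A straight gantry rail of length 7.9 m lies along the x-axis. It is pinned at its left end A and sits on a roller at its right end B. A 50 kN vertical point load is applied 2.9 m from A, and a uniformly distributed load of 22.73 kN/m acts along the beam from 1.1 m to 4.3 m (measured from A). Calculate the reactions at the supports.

A_x = 0, A_y = 79.52 kN, B_y = 43.21 kN

Resultant of the distributed load: 22.73 × 3.2 = 72.736 kN at 2.7 m from A.
Moments about A: B_y·7.9 − 50·2.9 − (22.73·3.2)·2.7 = 0 → B_y = 341.3872/7.9 = 43.2136 ≈ 43.21 kN.
ΣF_y = 0: A_y + 43.2136 − 50 − 22.73·3.2 = 0 → A_y = 79.52 kN.
ΣF_x = 0: no horizontal applied forces, so A_x = 0.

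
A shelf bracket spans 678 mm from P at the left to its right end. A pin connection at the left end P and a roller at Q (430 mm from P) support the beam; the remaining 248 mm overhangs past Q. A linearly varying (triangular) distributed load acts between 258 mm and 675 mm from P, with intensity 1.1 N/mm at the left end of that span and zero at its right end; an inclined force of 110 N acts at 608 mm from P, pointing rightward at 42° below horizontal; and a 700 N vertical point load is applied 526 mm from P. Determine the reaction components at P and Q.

Resultant of the triangular load: ½ × 1.1 × 417 = 229.35 N, acting at 397 mm from P (one-third of the span from the peak).
ΣM about P: Q_y·430 − (½·1.1·417)·397 − 110·sin42°·608 − 700·526 = 0 → Q_y = 504003/430 = 1172.1 ≈ 1172 N.
ΣF_y = 0: P_y + 1172.1 − ½·1.1·417 − 110·sin42° − 700 = 0 → P_y = -169.1 N.
ΣF_x = 0: P_x + 110·cos42° = 0 → P_x = -81.75 N.

P_x = -81.75 N, P_y = -169.1 N, Q_y = 1172 N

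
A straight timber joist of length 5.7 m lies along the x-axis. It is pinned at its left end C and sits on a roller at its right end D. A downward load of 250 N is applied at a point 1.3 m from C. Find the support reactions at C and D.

Moments about C: D_y·5.7 − 250·1.3 = 0 → D_y = 325/5.7 = 57.0175 ≈ 57.02 N.
ΣF_y = 0: C_y + 57.0175 − 250 = 0 → C_y = 193.0 N.
ΣF_x = 0: no horizontal applied forces, so C_x = 0.

C_x = 0, C_y = 193.0 N, D_y = 57.02 N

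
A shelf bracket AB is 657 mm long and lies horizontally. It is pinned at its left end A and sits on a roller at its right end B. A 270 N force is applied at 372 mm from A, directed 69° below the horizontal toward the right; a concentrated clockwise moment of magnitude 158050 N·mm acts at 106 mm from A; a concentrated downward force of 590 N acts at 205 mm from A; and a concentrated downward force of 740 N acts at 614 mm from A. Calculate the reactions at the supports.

A_x = -96.76 N, A_y = 323.1 N, B_y = 1259 N

ΣM about A: B_y·657 − 270·sin69°·372 − 158050 − 590·205 − 740·614 = 0 → B_y = 827129/657 = 1258.95 ≈ 1259 N.
ΣF_y = 0: A_y + 1258.95 − 270·sin69° − 590 − 740 = 0 → A_y = 323.1 N.
ΣF_x = 0: A_x + 270·cos69° = 0 → A_x = -96.76 N.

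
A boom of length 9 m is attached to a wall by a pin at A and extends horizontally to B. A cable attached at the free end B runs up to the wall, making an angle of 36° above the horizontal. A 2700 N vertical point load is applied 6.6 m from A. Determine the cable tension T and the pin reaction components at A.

ΣM about A: T·sin36°·9 − 2700·6.6 = 0 → T = 17820/(9·0.587785) = 3368.58 ≈ 3369 N.
ΣF_x = 0: A_x − T·cos36° = 0 → A_x = 3368.58 × 0.809017 = 2725 N.
ΣF_y = 0: A_y + T·sin36° − 2700 = 0 → A_y = 2700 − 3368.58 × 0.587785 = 720.0 N.

T = 3369 N, A_x = 2725 N, A_y = 720.0 N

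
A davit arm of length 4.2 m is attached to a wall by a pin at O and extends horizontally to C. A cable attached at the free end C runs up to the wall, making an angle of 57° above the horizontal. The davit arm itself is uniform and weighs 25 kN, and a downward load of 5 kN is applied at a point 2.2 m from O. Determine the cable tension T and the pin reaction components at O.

ΣM about O: T·sin57°·4.2 − 25·2.1 − 5·2.2 = 0 → T = 63.5/(4.2·0.838671) = 18.0274 ≈ 18.03 kN.
ΣF_x = 0: O_x − T·cos57° = 0 → O_x = 18.0274 × 0.544639 = 9.818 kN.
ΣF_y = 0: O_y + T·sin57° − 25 − 5 = 0 → O_y = 30 − 18.0274 × 0.838671 = 14.88 kN.

T = 18.03 kN, O_x = 9.818 kN, O_y = 14.88 kN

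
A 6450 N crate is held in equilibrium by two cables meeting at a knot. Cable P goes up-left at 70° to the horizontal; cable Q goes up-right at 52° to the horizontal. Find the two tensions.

T_P = 4683 N, T_Q = 2601 N

ΣF_x = 0: −T_P·cos70° + T_Q·cos52° = 0 → T_Q = 0.555533·T_P.
ΣF_y = 0: T_P·sin70° + T_Q·sin52° = 6450.
Substitute: T_P·(0.939693 + 0.555533·0.788011) = 6450 → T_P = 4682.53 ≈ 4683 N.
Then T_Q = 0.555533 × 4682.53 = 2601 N.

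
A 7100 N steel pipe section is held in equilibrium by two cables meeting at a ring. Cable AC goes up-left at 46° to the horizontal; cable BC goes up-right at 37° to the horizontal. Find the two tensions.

T_AC = 5713 N, T_BC = 4969 N

ΣF_x = 0: −T_AC·cos46° + T_BC·cos37° = 0 → T_BC = 0.869807·T_AC.
ΣF_y = 0: T_AC·sin46° + T_BC·sin37° = 7100.
Substitute: T_AC·(0.71934 + 0.869807·0.601815) = 7100 → T_AC = 5712.89 ≈ 5713 N.
Then T_BC = 0.869807 × 5712.89 = 4969 N.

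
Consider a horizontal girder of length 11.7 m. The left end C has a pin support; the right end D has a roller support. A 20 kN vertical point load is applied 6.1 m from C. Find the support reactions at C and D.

Taking moments about C: D_y·11.7 − 20·6.1 = 0 → D_y = 122/11.7 = 10.4274 ≈ 10.43 kN.
ΣF_y = 0: C_y + 10.4274 − 20 = 0 → C_y = 9.573 kN.
ΣF_x = 0: no horizontal applied forces, so C_x = 0.

C_x = 0, C_y = 9.573 kN, D_y = 10.43 kN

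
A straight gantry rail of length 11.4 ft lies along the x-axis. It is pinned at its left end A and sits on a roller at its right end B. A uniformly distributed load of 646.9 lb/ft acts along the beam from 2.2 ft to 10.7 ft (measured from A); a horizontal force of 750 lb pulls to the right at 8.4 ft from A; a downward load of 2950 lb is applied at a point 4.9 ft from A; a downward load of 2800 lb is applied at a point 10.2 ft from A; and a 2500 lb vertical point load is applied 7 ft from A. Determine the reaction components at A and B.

A_x = -750.0 lb, A_y = 5329 lb, B_y = 8419 lb

Resultant of the distributed load: 646.9 × 8.5 = 5498.65 lb at 6.45 ft from A.
Taking moments about A: B_y·11.4 − (646.9·8.5)·6.45 − 2950·4.9 − 2800·10.2 − 2500·7 = 0 → B_y = 95981.2925/11.4 = 8419.41 ≈ 8419 lb.
ΣF_y = 0: A_y + 8419.41 − 646.9·8.5 − 2950 − 2800 − 2500 = 0 → A_y = 5329 lb.
ΣF_x = 0: A_x + 750 = 0 → A_x = -750.0 lb.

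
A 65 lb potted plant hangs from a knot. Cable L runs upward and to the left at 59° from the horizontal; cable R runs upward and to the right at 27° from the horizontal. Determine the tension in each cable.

ΣF_x = 0: −T_L·cos59° + T_R·cos27° = 0 → T_R = 0.578041·T_L.
ΣF_y = 0: T_L·sin59° + T_R·sin27° = 65.
Substitute: T_L·(0.857167 + 0.578041·0.45399) = 65 → T_L = 58.0569 ≈ 58.06 lb.
Then T_R = 0.578041 × 58.0569 = 33.56 lb.

T_L = 58.06 lb, T_R = 33.56 lb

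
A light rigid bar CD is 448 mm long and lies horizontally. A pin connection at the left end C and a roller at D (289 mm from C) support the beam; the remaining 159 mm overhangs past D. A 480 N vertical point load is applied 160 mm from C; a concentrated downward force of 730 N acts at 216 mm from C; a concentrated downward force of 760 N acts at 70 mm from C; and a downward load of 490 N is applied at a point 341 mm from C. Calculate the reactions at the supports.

C_x = 0, C_y = 886.4 N, D_y = 1574 N

Taking moments about C: D_y·289 − 480·160 − 730·216 − 760·70 − 490·341 = 0 → D_y = 454770/289 = 1573.6 ≈ 1574 N.
ΣF_y = 0: C_y + 1573.6 − 480 − 730 − 760 − 490 = 0 → C_y = 886.4 N.
ΣF_x = 0: no horizontal applied forces, so C_x = 0.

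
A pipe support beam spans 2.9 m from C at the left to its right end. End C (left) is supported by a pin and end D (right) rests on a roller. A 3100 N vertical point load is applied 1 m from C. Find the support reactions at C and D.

C_x = 0, C_y = 2031 N, D_y = 1069 N

Moments about C: D_y·2.9 − 3100·1 = 0 → D_y = 3100/2.9 = 1068.97 ≈ 1069 N.
ΣF_y = 0: C_y + 1068.97 − 3100 = 0 → C_y = 2031 N.
ΣF_x = 0: no horizontal applied forces, so C_x = 0.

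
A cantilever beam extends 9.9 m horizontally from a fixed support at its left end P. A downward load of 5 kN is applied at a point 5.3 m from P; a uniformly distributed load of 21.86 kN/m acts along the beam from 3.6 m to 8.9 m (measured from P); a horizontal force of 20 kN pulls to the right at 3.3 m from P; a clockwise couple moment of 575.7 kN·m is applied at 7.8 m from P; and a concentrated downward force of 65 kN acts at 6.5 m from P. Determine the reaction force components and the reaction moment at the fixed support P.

P_x = -20.00 kN, P_y = 185.9 kN, M_P = 1749 kN·m

Resultant of the distributed load: 21.86 × 5.3 = 115.858 kN at 6.25 m from P.
ΣF_x = 0: P_x + 20 = 0 → P_x = -20.00 kN.
ΣF_y = 0: P_y − 5 − 21.86·5.3 − 65 = 0 → P_y = 185.9 kN.
ΣM about P: M_P − 5·5.3 − (21.86·5.3)·6.25 − 575.7 − 65·6.5 = 0 → M_P = 1749 kN·m.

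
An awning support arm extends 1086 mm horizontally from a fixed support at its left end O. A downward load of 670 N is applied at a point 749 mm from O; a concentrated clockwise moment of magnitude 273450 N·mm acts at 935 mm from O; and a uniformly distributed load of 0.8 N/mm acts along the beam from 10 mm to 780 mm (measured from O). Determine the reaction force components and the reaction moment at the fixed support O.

O_x = 0, O_y = 1286 N, M_O = 1019000 N·mm

Resultant of the distributed load: 0.8 × 770 = 616 N at 395 mm from O.
ΣF_x = 0: O_x = 0.
ΣF_y = 0: O_y − 670 − 0.8·770 = 0 → O_y = 1286 N.
ΣM about O: M_O − 670·749 − 273450 − (0.8·770)·395 = 0 → M_O = 1019000 N·mm.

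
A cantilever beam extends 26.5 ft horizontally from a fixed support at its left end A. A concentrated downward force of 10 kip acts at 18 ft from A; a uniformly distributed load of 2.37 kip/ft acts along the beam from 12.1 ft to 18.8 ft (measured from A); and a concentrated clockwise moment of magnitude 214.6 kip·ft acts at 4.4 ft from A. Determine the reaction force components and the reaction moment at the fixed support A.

Resultant of the distributed load: 2.37 × 6.7 = 15.879 kip at 15.45 ft from A.
ΣF_x = 0: A_x = 0.
ΣF_y = 0: A_y − 10 − 2.37·6.7 = 0 → A_y = 25.88 kip.
ΣM about A: M_A − 10·18 − (2.37·6.7)·15.45 − 214.6 = 0 → M_A = 639.9 kip·ft.

A_x = 0, A_y = 25.88 kip, M_A = 639.9 kip·ft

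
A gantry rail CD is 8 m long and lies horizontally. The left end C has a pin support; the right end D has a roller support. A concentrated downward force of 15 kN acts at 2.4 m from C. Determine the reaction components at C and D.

Taking moments about C: D_y·8 − 15·2.4 = 0 → D_y = 36/8 = 4.500 kN.
ΣF_y = 0: C_y + 4.5 − 15 = 0 → C_y = 10.50 kN.
ΣF_x = 0: no horizontal applied forces, so C_x = 0.

C_x = 0, C_y = 10.50 kN, D_y = 4.500 kN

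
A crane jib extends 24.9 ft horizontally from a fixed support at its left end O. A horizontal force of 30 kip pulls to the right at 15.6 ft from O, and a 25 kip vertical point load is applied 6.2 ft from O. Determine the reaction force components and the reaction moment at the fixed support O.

O_x = -30.00 kip, O_y = 25.00 kip, M_O = 155.0 kip·ft

ΣF_x = 0: O_x + 30 = 0 → O_x = -30.00 kip.
ΣF_y = 0: O_y − 25 = 0 → O_y = 25.00 kip.
ΣM about O: M_O − 25·6.2 = 0 → M_O = 155.0 kip·ft.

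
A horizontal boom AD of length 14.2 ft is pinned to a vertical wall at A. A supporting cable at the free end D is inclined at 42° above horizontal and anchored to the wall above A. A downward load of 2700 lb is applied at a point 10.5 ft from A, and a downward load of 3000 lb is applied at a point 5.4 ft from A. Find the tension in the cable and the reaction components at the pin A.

T = 4689 lb, A_x = 3484 lb, A_y = 2563 lb

ΣM about A: T·sin42°·14.2 − 2700·10.5 − 3000·5.4 = 0 → T = 44550/(14.2·0.669131) = 4688.65 ≈ 4689 lb.
ΣF_x = 0: A_x − T·cos42° = 0 → A_x = 4688.65 × 0.743145 = 3484 lb.
ΣF_y = 0: A_y + T·sin42° − 2700 − 3000 = 0 → A_y = 5700 − 4688.65 × 0.669131 = 2563 lb.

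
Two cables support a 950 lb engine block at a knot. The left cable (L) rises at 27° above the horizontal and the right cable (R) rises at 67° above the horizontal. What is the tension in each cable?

T_L = 372.1 lb, T_R = 848.5 lb

ΣF_x = 0: −T_L·cos27° + T_R·cos67° = 0 → T_R = 2.28036·T_L.
ΣF_y = 0: T_L·sin27° + T_R·sin67° = 950.
Substitute: T_L·(0.45399 + 2.28036·0.920505) = 950 → T_L = 372.101 ≈ 372.1 lb.
Then T_R = 2.28036 × 372.101 = 848.5 lb.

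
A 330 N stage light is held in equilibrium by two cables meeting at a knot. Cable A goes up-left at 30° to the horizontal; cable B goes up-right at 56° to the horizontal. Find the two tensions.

ΣF_x = 0: −T_A·cos30° + T_B·cos56° = 0 → T_B = 1.54871·T_A.
ΣF_y = 0: T_A·sin30° + T_B·sin56° = 330.
Substitute: T_A·(0.5 + 1.54871·0.829038) = 330 → T_A = 184.984 ≈ 185.0 N.
Then T_B = 1.54871 × 184.984 = 286.5 N.

T_A = 185.0 N, T_B = 286.5 N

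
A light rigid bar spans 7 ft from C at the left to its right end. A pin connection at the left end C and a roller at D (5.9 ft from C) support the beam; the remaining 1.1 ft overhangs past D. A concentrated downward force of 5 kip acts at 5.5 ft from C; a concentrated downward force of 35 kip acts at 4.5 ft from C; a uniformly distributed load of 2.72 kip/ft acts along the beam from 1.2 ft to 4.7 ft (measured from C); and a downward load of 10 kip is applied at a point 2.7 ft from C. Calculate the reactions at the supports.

C_x = 0, C_y = 18.83 kip, D_y = 40.69 kip

Resultant of the distributed load: 2.72 × 3.5 = 9.52 kip at 2.95 ft from C.
Moments about C: D_y·5.9 − 5·5.5 − 35·4.5 − (2.72·3.5)·2.95 − 10·2.7 = 0 → D_y = 240.084/5.9 = 40.6922 ≈ 40.69 kip.
ΣF_y = 0: C_y + 40.6922 − 5 − 35 − 2.72·3.5 − 10 = 0 → C_y = 18.83 kip.
ΣF_x = 0: no horizontal applied forces, so C_x = 0.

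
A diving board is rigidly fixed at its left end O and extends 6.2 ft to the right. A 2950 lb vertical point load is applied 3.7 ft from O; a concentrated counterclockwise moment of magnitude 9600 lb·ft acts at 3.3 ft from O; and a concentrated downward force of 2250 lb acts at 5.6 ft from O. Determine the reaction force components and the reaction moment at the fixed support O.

O_x = 0, O_y = 5200 lb, M_O = 13920 lb·ft

ΣF_x = 0: O_x = 0.
ΣF_y = 0: O_y − 2950 − 2250 = 0 → O_y = 5200 lb.
ΣM about O: M_O − 2950·3.7 + 9600 − 2250·5.6 = 0 → M_O = 13920 lb·ft.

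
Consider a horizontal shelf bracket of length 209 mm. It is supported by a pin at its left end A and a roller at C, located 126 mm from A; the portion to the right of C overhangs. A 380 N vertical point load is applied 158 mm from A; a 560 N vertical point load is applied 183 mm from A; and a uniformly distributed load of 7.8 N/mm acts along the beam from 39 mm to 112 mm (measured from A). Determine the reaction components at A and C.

Resultant of the distributed load: 7.8 × 73 = 569.4 N at 75.5 mm from A.
Moments about A: C_y·126 − 380·158 − 560·183 − (7.8·73)·75.5 = 0 → C_y = 205509.7/126 = 1631.03 ≈ 1631 N.
ΣF_y = 0: A_y + 1631.03 − 380 − 560 − 7.8·73 = 0 → A_y = -121.6 N.
ΣF_x = 0: no horizontal applied forces, so A_x = 0.

A_x = 0, A_y = -121.6 N, C_y = 1631 N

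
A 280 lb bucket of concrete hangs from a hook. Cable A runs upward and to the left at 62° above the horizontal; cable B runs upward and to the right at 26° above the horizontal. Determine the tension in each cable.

ΣF_x = 0: −T_A·cos62° + T_B·cos26° = 0 → T_B = 0.522335·T_A.
ΣF_y = 0: T_A·sin62° + T_B·sin26° = 280.
Substitute: T_A·(0.882948 + 0.522335·0.438371) = 280 → T_A = 251.816 ≈ 251.8 lb.
Then T_B = 0.522335 × 251.816 = 131.5 lb.

T_A = 251.8 lb, T_B = 131.5 lb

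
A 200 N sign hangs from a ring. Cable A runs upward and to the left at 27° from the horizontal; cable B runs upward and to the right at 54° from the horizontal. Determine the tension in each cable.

ΣF_x = 0: −T_A·cos27° + T_B·cos54° = 0 → T_B = 1.51587·T_A.
ΣF_y = 0: T_A·sin27° + T_B·sin54° = 200.
Substitute: T_A·(0.45399 + 1.51587·0.809017) = 200 → T_A = 119.022 ≈ 119.0 N.
Then T_B = 1.51587 × 119.022 = 180.4 N.

T_A = 119.0 N, T_B = 180.4 N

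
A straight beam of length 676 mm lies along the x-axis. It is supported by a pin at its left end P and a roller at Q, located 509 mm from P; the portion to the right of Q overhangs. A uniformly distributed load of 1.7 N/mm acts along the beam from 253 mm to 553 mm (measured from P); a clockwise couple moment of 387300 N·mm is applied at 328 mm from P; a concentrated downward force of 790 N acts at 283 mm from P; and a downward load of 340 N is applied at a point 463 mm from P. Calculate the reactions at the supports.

P_x = 0, P_y = -273.2 N, Q_y = 1913 N

Resultant of the distributed load: 1.7 × 300 = 510 N at 403 mm from P.
Taking moments about P: Q_y·509 − (1.7·300)·403 − 387300 − 790·283 − 340·463 = 0 → Q_y = 973820/509 = 1913.2 ≈ 1913 N.
ΣF_y = 0: P_y + 1913.2 − 1.7·300 − 790 − 340 = 0 → P_y = -273.2 N.
ΣF_x = 0: no horizontal applied forces, so P_x = 0.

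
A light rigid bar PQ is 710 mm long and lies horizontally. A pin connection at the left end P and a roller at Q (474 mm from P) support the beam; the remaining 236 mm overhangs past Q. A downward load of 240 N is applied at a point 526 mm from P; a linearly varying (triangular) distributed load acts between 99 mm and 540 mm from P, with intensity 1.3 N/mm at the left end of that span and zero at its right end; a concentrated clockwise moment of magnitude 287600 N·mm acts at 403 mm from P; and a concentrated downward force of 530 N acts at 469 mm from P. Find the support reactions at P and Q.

P_x = 0, P_y = -489.6 N, Q_y = 1546 N

Resultant of the triangular load: ½ × 1.3 × 441 = 286.65 N, acting at 246 mm from P (one-third of the span from the peak).
ΣM about P: Q_y·474 − 240·526 − (½·1.3·441)·246 − 287600 − 530·469 = 0 → Q_y = 732925.9/474 = 1546.26 ≈ 1546 N.
ΣF_y = 0: P_y + 1546.26 − 240 − ½·1.3·441 − 530 = 0 → P_y = -489.6 N.
ΣF_x = 0: no horizontal applied forces, so P_x = 0.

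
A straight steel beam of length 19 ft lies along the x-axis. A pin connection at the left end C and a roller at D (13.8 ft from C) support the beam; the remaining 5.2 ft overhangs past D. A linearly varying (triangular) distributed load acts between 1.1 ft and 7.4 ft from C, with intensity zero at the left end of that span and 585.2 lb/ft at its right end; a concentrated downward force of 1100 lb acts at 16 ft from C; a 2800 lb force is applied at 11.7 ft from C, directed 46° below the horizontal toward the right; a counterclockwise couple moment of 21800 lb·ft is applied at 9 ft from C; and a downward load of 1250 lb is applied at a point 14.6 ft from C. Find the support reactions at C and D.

Resultant of the triangular load: ½ × 585.2 × 6.3 = 1843.38 lb, acting at 5.3 ft from C (one-third of the span from the peak).
Taking moments about C: D_y·13.8 − (½·585.2·6.3)·5.3 − 1100·16 − 2800·sin46°·11.7 + 21800 − 1250·14.6 = 0 → D_y = 47385.5/13.8 = 3433.73 ≈ 3434 lb.
ΣF_y = 0: C_y + 3433.73 − ½·585.2·6.3 − 1100 − 2800·sin46° − 1250 = 0 → C_y = 2774 lb.
ΣF_x = 0: C_x + 2800·cos46° = 0 → C_x = -1945 lb.

C_x = -1945 lb, C_y = 2774 lb, D_y = 3434 lb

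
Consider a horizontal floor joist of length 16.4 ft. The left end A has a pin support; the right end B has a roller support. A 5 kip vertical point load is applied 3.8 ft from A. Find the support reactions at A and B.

A_x = 0, A_y = 3.841 kip, B_y = 1.159 kip

ΣM about A: B_y·16.4 − 5·3.8 = 0 → B_y = 19/16.4 = 1.15854 ≈ 1.159 kip.
ΣF_y = 0: A_y + 1.15854 − 5 = 0 → A_y = 3.841 kip.
ΣF_x = 0: no horizontal applied forces, so A_x = 0.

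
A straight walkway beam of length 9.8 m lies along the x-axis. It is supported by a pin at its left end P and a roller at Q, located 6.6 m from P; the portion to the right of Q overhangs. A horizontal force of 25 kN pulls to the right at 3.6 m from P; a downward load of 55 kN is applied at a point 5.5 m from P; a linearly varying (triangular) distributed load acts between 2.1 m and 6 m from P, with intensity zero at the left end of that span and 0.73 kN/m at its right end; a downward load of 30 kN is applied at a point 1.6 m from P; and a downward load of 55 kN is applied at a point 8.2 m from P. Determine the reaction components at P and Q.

Resultant of the triangular load: ½ × 0.73 × 3.9 = 1.4235 kN, acting at 4.7 m from P (one-third of the span from the peak).
Taking moments about P: Q_y·6.6 − 55·5.5 − (½·0.73·3.9)·4.7 − 30·1.6 − 55·8.2 = 0 → Q_y = 808.19045/6.6 = 122.453 ≈ 122.5 kN.
ΣF_y = 0: P_y + 122.453 − 55 − ½·0.73·3.9 − 30 − 55 = 0 → P_y = 18.97 kN.
ΣF_x = 0: P_x + 25 = 0 → P_x = -25.00 kN.

P_x = -25.00 kN, P_y = 18.97 kN, Q_y = 122.5 kN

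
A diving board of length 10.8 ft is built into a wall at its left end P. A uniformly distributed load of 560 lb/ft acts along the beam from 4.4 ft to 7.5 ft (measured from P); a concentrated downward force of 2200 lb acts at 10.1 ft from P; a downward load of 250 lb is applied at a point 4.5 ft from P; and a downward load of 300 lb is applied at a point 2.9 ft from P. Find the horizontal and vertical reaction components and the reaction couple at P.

P_x = 0, P_y = 4486 lb, M_P = 34540 lb·ft

Resultant of the distributed load: 560 × 3.1 = 1736 lb at 5.95 ft from P.
ΣF_x = 0: P_x = 0.
ΣF_y = 0: P_y − 560·3.1 − 2200 − 250 − 300 = 0 → P_y = 4486 lb.
ΣM about P: M_P − (560·3.1)·5.95 − 2200·10.1 − 250·4.5 − 300·2.9 = 0 → M_P = 34540 lb·ft.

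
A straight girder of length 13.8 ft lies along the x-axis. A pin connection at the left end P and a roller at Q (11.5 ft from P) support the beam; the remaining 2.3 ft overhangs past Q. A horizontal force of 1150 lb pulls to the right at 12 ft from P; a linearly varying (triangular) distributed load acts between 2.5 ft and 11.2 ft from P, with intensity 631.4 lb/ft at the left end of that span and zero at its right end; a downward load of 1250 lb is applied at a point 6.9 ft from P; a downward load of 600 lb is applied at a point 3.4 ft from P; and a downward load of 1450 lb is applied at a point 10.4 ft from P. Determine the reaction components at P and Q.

Resultant of the triangular load: ½ × 631.4 × 8.7 = 2746.59 lb, acting at 5.4 ft from P (one-third of the span from the peak).
Moments about P: Q_y·11.5 − (½·631.4·8.7)·5.4 − 1250·6.9 − 600·3.4 − 1450·10.4 = 0 → Q_y = 40576.586/11.5 = 3528.4 ≈ 3528 lb.
ΣF_y = 0: P_y + 3528.4 − ½·631.4·8.7 − 1250 − 600 − 1450 = 0 → P_y = 2518 lb.
ΣF_x = 0: P_x + 1150 = 0 → P_x = -1150 lb.

P_x = -1150 lb, P_y = 2518 lb, Q_y = 3528 lb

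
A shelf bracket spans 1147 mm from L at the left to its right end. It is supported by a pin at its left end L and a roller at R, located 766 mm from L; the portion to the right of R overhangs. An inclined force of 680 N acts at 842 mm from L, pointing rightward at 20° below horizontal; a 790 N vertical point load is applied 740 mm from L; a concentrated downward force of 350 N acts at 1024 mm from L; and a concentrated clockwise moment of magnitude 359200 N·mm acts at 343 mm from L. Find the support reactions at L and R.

Taking moments about L: R_y·766 − 680·sin20°·842 − 790·740 − 350·1024 − 359200 = 0 → R_y = 1498030/766 = 1955.65 ≈ 1956 N.
ΣF_y = 0: L_y + 1955.65 − 680·sin20° − 790 − 350 = 0 → L_y = -583.1 N.
ΣF_x = 0: L_x + 680·cos20° = 0 → L_x = -639.0 N.

L_x = -639.0 N, L_y = -583.1 N, R_y = 1956 N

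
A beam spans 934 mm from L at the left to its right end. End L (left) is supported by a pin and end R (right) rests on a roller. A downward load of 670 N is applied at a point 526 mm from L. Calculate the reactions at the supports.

L_x = 0, L_y = 292.7 N, R_y = 377.3 N

Moments about L: R_y·934 − 670·526 = 0 → R_y = 352420/934 = 377.323 ≈ 377.3 N.
ΣF_y = 0: L_y + 377.323 − 670 = 0 → L_y = 292.7 N.
ΣF_x = 0: no horizontal applied forces, so L_x = 0.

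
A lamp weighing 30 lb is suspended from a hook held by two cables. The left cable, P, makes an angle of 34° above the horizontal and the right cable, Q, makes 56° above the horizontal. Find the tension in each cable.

T_P = 16.78 lb, T_Q = 24.87 lb

ΣF_x = 0: −T_P·cos34° + T_Q·cos56° = 0 → T_Q = 1.48256·T_P.
ΣF_y = 0: T_P·sin34° + T_Q·sin56° = 30.
Substitute: T_P·(0.559193 + 1.48256·0.829038) = 30 → T_P = 16.7758 ≈ 16.78 lb.
Then T_Q = 1.48256 × 16.7758 = 24.87 lb.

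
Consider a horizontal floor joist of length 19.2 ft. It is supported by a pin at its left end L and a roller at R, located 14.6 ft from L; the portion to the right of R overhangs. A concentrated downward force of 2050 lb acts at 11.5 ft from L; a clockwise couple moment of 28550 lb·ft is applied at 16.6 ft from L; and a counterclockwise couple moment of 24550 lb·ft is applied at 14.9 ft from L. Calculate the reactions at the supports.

L_x = 0, L_y = 161.3 lb, R_y = 1889 lb

ΣM about L: R_y·14.6 − 2050·11.5 − 28550 + 24550 = 0 → R_y = 27575/14.6 = 1888.7 ≈ 1889 lb.
ΣF_y = 0: L_y + 1888.7 − 2050 = 0 → L_y = 161.3 lb.
ΣF_x = 0: no horizontal applied forces, so L_x = 0.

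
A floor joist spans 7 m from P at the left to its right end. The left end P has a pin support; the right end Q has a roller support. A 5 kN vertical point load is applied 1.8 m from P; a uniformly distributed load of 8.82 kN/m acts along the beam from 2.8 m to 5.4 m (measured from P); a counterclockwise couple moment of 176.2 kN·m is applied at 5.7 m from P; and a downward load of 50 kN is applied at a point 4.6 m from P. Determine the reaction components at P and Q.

Resultant of the distributed load: 8.82 × 2.6 = 22.932 kN at 4.1 m from P.
ΣM about P: Q_y·7 − 5·1.8 − (8.82·2.6)·4.1 + 176.2 − 50·4.6 = 0 → Q_y = 156.8212/7 = 22.403 ≈ 22.40 kN.
ΣF_y = 0: P_y + 22.403 − 5 − 8.82·2.6 − 50 = 0 → P_y = 55.53 kN.
ΣF_x = 0: no horizontal applied forces, so P_x = 0.

P_x = 0, P_y = 55.53 kN, Q_y = 22.40 kN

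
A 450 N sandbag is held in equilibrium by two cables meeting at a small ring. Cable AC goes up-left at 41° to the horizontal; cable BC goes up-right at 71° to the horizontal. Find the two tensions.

ΣF_x = 0: −T_AC·cos41° + T_BC·cos71° = 0 → T_BC = 2.31813·T_AC.
ΣF_y = 0: T_AC·sin41° + T_BC·sin71° = 450.
Substitute: T_AC·(0.656059 + 2.31813·0.945519) = 450 → T_AC = 158.011 ≈ 158.0 N.
Then T_BC = 2.31813 × 158.011 = 366.3 N.

T_AC = 158.0 N, T_BC = 366.3 N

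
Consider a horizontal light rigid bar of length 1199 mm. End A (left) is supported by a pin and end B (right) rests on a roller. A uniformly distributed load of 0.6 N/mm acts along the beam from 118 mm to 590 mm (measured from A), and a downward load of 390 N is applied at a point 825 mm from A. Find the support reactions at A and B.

A_x = 0, A_y = 321.2 N, B_y = 352.0 N

Resultant of the distributed load: 0.6 × 472 = 283.2 N at 354 mm from A.
Moments about A: B_y·1199 − (0.6·472)·354 − 390·825 = 0 → B_y = 422002.8/1199 = 351.962 ≈ 352.0 N.
ΣF_y = 0: A_y + 351.962 − 0.6·472 − 390 = 0 → A_y = 321.2 N.
ΣF_x = 0: no horizontal applied forces, so A_x = 0.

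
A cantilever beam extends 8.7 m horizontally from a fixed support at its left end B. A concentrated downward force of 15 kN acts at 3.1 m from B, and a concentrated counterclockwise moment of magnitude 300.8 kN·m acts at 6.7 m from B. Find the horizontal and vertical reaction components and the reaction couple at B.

ΣF_x = 0: B_x = 0.
ΣF_y = 0: B_y − 15 = 0 → B_y = 15.00 kN.
ΣM about B: M_B − 15·3.1 + 300.8 = 0 → M_B = -254.3 kN·m.

B_x = 0, B_y = 15.00 kN, M_B = -254.3 kN·m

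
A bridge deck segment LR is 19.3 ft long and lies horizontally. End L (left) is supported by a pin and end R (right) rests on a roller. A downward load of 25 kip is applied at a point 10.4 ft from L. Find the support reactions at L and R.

L_x = 0, L_y = 11.53 kip, R_y = 13.47 kip

Taking moments about L: R_y·19.3 − 25·10.4 = 0 → R_y = 260/19.3 = 13.4715 ≈ 13.47 kip.
ΣF_y = 0: L_y + 13.4715 − 25 = 0 → L_y = 11.53 kip.
ΣF_x = 0: no horizontal applied forces, so L_x = 0.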